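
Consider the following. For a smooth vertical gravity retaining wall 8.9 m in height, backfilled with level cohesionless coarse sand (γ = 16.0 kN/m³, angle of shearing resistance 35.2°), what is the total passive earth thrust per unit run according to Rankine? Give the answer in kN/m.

K_p = tan²(45° + φ/2) = 3.722.
P_p = ½ K_p γ H² = 0.5 × 3.722 × 16.0 × 8.9² = 2358 kN/m.

2360 kN/m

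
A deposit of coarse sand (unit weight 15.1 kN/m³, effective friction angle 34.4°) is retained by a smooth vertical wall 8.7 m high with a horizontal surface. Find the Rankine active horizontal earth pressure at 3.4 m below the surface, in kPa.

K_a = (1 − sin φ)/(1 + sin φ) = 0.2780.
σ_h = K_a γ z = 0.2780 × 15.1 × 3.4 = 14.27 kPa.

14.3 kPa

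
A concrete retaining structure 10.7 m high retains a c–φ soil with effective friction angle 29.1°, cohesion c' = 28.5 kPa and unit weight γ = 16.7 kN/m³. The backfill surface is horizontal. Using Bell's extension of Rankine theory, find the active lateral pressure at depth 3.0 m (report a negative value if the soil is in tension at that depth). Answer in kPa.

-16.2 kPa

K_a = (1 − sin φ)/(1 + sin φ) = 0.3456.
σ_a = K_a γ z − 2c√K_a = 0.3456×16.7×3.0 − 2×28.5×0.5879 = -16.19 kPa.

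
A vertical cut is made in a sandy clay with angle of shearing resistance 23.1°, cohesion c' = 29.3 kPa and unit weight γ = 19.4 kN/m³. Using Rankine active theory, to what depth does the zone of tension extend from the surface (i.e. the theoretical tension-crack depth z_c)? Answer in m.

4.57 m

K_a = tan²(45° − 23.1°/2) = 0.4364; √K_a = 0.6606.
The active pressure is zero where K_a γ z = 2c√K_a, so z_c = 2c/(γ√K_a) = 2×29.3/(19.4×0.6606) = 4.572 m.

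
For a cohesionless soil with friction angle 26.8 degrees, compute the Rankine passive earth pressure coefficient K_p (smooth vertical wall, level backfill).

2.64

K_p = (1 + sin φ)/(1 − sin φ) = tan²(45° + 26.8°/2) = 2.642.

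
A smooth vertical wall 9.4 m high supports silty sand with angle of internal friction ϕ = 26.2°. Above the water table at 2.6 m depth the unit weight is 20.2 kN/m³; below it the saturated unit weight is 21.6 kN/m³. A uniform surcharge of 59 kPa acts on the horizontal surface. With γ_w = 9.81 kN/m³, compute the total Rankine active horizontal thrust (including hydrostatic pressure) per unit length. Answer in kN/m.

K_a = tan²(45° − φ/2) = 0.3874.
γ' = 21.6 − 9.81 = 11.79 kN/m³. h₂ = H − d_w = 6.8 m.
σ'_h: at surface K_a·q = 22.86; at WT K_a(q+γd_w) = 43.21; at base K_a(q+γd_w+γ'h₂) = 74.27 kPa.
P₁ = ½(22.86+43.21)×2.6 = 85.89; P₂ = ½(43.21+74.27)×6.8 = 399.4; P_w = ½γ_w h₂² = 226.8.
Total = 85.89+399.4+226.8 = 712.1 kN/m.

712 kN/m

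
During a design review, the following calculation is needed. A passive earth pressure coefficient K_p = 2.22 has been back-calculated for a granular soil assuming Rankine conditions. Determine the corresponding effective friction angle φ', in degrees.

22.3°

K_p = (1+sin φ)/(1−sin φ) ⇒ sin φ = (K_p − 1)/(K_p + 1) = 0.3789.
φ = arcsin(0.3789) = 22.26°.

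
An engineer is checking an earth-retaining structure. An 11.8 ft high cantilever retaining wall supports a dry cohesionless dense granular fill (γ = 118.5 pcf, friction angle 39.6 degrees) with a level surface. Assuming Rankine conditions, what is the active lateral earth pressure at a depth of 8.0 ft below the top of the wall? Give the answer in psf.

210 psf

K_a = (1 − sin φ)/(1 + sin φ) = 0.2214.
σ_h = K_a γ z = 0.2214 × 118.5 × 8.0 = 209.9 psf.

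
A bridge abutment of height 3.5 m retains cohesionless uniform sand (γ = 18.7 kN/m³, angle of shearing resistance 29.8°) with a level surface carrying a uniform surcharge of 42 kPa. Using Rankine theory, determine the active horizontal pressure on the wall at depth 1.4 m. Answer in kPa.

22.9 kPa

K_a = (1 − sin φ)/(1 + sin φ) = 0.3360.
σ_v = γz + q = 18.7 × 1.4 + 42 = 68.18 kPa.
σ_h = K_a σ_v = 0.3360 × 68.18 = 22.91 kPa.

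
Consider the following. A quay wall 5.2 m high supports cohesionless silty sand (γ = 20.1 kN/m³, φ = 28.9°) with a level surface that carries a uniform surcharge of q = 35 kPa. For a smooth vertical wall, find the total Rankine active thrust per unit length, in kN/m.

K_a = tan²(45° − φ/2) = 0.3484.
Soil triangle: ½ K_a γ H² = 0.5×0.3484×20.1×5.2² = 94.67 kN/m.
Surcharge rectangle: K_a q H = 0.3484×35×5.2 = 63.40 kN/m.
Total = 94.67 + 63.40 = 158.1 kN/m.

158 kN/m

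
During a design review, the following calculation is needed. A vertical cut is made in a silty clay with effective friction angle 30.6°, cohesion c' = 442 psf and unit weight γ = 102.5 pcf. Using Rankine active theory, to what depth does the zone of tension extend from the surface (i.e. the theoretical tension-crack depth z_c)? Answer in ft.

K_a = tan²(45° − 30.6°/2) = 0.3253; √K_a = 0.5704.
The active pressure is zero where K_a γ z = 2c√K_a, so z_c = 2c/(γ√K_a) = 2×442/(102.5×0.5704) = 15.12 ft.

15.1 ft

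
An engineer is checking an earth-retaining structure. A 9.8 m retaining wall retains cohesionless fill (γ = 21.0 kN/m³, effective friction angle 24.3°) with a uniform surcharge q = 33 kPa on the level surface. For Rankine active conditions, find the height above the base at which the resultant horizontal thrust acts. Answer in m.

3.66 m

K_a = 0.4169.
Triangular part P₁ = ½K_aγH² = 420.4 at H/3 = 3.267 m; rectangular part P₂ = K_a q H = 134.8 at H/2 = 4.900 m.
ȳ = (P₁·3.267 + P₂·4.900)/(P₁+P₂) = 3.663 m.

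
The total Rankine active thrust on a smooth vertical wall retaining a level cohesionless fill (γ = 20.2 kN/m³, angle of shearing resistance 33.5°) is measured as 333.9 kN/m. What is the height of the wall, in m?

10.7 m

K_a = 0.2887. P_a = ½ K_a γ H² ⇒ H = √(2P_a/(K_a γ)).
H = √(2×333.9/(0.2887×20.2)) = 10.70 m.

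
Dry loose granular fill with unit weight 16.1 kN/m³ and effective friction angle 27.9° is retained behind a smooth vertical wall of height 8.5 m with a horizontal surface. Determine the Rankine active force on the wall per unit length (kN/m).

211 kN/m

K_a = tan²(45° − φ/2) = 0.3625.
P_a = ½ K_a γ H² = 0.5 × 0.3625 × 16.1 × 8.5² = 210.8 kN/m.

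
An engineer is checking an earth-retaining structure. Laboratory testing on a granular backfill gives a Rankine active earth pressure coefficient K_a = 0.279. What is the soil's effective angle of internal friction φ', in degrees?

34.3°

K_a = tan²(45° − φ/2) ⇒ 45° − φ/2 = arctan(√0.279) = 27.84°.
φ = 2(45° − 27.84°) = 34.31°.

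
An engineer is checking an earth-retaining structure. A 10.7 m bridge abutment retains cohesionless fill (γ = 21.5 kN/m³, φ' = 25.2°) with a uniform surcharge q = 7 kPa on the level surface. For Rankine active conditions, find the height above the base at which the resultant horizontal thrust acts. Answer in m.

3.67 m

K_a = 0.4027.
Triangular part P₁ = ½K_aγH² = 495.7 at H/3 = 3.567 m; rectangular part P₂ = K_a q H = 30.17 at H/2 = 5.350 m.
ȳ = (P₁·3.567 + P₂·5.350)/(P₁+P₂) = 3.669 m.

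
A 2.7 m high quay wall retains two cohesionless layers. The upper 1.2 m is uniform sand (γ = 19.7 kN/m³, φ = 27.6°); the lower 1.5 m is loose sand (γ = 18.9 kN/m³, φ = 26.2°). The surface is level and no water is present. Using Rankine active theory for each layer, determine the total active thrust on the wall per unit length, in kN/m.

K_a1 = tan²(45°−27.6°/2) = 0.3668; K_a2 = tan²(45°−26.2°/2) = 0.3874.
Layer 1: σ at base = K_a1 γ₁ h₁ = 8.671 kPa; P₁ = ½×8.671×1.2 = 5.202.
Layer 2: σ_v at top = γ₁h₁ = 23.64; σ_h top = K_a2×23.64 = 9.159; σ_h base = K_a2×(23.64+18.9×1.5) = 20.14.
P₂ = ½(9.159+20.14)×1.5 = 21.98. Total P_a = 5.202+21.98 = 27.18 kN/m.

27.2 kN/m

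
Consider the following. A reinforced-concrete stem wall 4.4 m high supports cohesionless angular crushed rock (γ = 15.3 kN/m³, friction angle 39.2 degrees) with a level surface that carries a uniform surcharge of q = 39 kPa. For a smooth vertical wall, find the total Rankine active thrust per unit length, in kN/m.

K_a = tan²(45° − φ/2) = 0.2255.
Soil triangle: ½ K_a γ H² = 0.5×0.2255×15.3×4.4² = 33.39 kN/m.
Surcharge rectangle: K_a q H = 0.2255×39×4.4 = 38.69 kN/m.
Total = 33.39 + 38.69 = 72.08 kN/m.

72.1 kN/m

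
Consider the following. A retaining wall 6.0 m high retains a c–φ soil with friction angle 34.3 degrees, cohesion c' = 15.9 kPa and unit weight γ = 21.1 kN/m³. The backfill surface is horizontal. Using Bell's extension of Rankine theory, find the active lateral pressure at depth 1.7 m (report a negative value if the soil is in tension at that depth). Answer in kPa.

K_a = (1 − sin φ)/(1 + sin φ) = 0.2792.
σ_a = K_a γ z − 2c√K_a = 0.2792×21.1×1.7 − 2×15.9×0.5284 = -6.788 kPa.

-6.79 kPa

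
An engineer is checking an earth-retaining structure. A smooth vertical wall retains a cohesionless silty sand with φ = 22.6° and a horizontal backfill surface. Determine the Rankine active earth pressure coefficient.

K_a = tan²(45° − φ/2) = tan²(33.70°) = 0.4448.

0.445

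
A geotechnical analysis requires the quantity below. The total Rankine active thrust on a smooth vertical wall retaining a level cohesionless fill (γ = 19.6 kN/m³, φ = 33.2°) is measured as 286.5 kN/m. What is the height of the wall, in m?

10.00 m

K_a = 0.2924. P_a = ½ K_a γ H² ⇒ H = √(2P_a/(K_a γ)).
H = √(2×286.5/(0.2924×19.6)) = 10.000 m.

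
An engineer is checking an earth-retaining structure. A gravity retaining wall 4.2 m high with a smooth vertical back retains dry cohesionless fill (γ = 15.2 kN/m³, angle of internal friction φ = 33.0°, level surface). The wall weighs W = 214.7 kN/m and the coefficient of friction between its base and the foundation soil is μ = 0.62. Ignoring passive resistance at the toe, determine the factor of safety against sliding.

3.37

K_a = tan²(45° − 33.0°/2) = 0.2948.
P_a = ½K_aγH² = 0.5×0.2948×15.2×4.2² = 39.52 kN/m, acting at H/3 = 1.400 m above the base.
FS_sliding = μW / P_a = 0.62×214.7 / 39.52 = 3.368.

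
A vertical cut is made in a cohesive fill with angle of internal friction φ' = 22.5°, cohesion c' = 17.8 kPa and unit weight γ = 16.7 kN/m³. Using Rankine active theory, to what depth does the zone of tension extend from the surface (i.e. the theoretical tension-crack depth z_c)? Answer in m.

K_a = tan²(45° − 22.5°/2) = 0.4465; √K_a = 0.6682.
The active pressure is zero where K_a γ z = 2c√K_a, so z_c = 2c/(γ√K_a) = 2×17.8/(16.7×0.6682) = 3.190 m.

3.19 m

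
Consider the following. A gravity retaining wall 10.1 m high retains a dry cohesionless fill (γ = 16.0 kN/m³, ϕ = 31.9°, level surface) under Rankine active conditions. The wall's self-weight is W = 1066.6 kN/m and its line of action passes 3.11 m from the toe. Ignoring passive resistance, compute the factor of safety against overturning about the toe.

K_a = tan²(45° − 31.9°/2) = 0.3085.
P_a = ½K_aγH² = 0.5×0.3085×16.0×10.1² = 251.8 kN/m, acting at H/3 = 3.367 m above the base.
Overturning moment M_o = P_a × H/3 = 251.8 × 3.367 = 847.7.
Resisting moment M_r = W × 3.11 = 1066.6 × 3.11 = 3317.
FS_overturning = M_r/M_o = 3317/847.7 = 3.913.

3.91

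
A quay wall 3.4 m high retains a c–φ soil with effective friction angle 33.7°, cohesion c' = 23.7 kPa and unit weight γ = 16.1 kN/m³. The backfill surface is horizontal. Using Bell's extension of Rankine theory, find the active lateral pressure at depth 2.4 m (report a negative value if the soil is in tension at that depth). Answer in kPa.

K_a = (1 − sin φ)/(1 + sin φ) = 0.2863.
σ_a = K_a γ z − 2c√K_a = 0.2863×16.1×2.4 − 2×23.7×0.5351 = -14.30 kPa.

-14.3 kPa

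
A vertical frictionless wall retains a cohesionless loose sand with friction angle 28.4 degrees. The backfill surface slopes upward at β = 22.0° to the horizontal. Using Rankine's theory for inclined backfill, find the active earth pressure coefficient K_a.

0.482

K_a = cos β · (cos β − √(cos²β − cos²φ)) / (cos β + √(cos²β − cos²φ)).
cos β = 0.9272, cos φ = 0.8796, √(cos²β − cos²φ) = 0.2931.
K_a = 0.9272 × (0.9272 − 0.2931)/(0.9272 + 0.2931) = 0.4818.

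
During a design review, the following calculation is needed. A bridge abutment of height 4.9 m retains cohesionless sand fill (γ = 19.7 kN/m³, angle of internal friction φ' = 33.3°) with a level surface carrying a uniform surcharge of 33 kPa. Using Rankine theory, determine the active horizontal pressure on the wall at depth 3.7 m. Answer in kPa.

30.8 kPa

K_a = (1 − sin φ)/(1 + sin φ) = 0.2911.
σ_v = γz + q = 19.7 × 3.7 + 33 = 105.9 kPa.
σ_h = K_a σ_v = 0.2911 × 105.9 = 30.83 kPa.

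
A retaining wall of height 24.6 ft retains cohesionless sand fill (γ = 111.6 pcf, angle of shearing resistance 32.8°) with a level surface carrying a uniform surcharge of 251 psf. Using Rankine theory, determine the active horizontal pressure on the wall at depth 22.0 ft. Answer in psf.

K_a = (1 − sin φ)/(1 + sin φ) = 0.2973.
σ_v = γz + q = 111.6 × 22.0 + 251 = 2706 psf.
σ_h = K_a σ_v = 0.2973 × 2706 = 804.5 psf.

804 psf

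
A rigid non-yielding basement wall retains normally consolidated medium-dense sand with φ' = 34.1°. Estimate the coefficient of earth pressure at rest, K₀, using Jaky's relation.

K₀ = 1 − sin φ' = 1 − sin 34.1° = 0.4394.

0.439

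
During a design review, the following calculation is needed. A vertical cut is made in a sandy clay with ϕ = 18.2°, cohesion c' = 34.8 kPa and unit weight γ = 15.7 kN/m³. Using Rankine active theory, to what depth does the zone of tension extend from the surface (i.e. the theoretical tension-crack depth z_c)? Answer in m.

K_a = tan²(45° − 18.2°/2) = 0.5240; √K_a = 0.7239.
The active pressure is zero where K_a γ z = 2c√K_a, so z_c = 2c/(γ√K_a) = 2×34.8/(15.7×0.7239) = 6.124 m.

6.12 m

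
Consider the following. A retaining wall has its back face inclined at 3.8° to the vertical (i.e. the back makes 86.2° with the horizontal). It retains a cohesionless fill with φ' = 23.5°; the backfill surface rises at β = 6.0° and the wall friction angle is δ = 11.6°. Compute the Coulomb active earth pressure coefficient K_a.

0.456

K_a = sin²(α+φ) / [sin²α · sin(α−δ) · (1 + √{sin(φ+δ)sin(φ−β) / (sin(α−δ)sin(α+β))})²].
With α = 86.2°, φ = 23.5°, δ = 11.6°, β = 6.0°: K_a = 0.4556.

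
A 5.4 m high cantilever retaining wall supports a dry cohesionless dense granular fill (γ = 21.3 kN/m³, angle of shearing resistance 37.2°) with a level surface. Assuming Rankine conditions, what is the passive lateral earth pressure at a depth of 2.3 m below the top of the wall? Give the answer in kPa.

K_p = (1 + sin φ)/(1 − sin φ) = 4.058.
σ_h = K_p γ z = 4.058 × 21.3 × 2.3 = 198.8 kPa.

199 kPa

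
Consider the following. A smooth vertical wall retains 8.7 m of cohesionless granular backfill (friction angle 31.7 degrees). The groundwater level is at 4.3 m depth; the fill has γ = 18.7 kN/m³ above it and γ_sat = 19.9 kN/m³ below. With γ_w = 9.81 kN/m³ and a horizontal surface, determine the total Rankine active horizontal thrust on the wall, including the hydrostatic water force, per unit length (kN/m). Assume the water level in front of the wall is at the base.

289 kN/m

K_a = tan²(45° − φ/2) = 0.3111.
γ' = 19.9 − 9.81 = 10.09 kN/m³. Depth below WT = 4.4 m.
σ'_h at WT = K_a γ d_w = 25.01 kPa; at base = 25.01 + K_a γ' × 4.4 = 38.82 kPa.
P₁ (0–4.3 m) = ½×25.01×4.3 = 53.78. P₂ (4.3–8.7 m) = ½(25.01+38.82)×4.4 = 140.4.
P_w = ½ γ_w h₂² = 0.5×9.81×4.4² = 94.96. Total = 53.78+140.4+94.96 = 289.2 kN/m.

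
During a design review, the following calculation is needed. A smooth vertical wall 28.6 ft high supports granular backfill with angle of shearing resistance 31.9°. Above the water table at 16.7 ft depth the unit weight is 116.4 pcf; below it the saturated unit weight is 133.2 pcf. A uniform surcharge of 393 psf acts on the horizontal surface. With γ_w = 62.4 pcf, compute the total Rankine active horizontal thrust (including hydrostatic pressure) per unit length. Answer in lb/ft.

21600 lb/ft

K_a = tan²(45° − φ/2) = 0.3085.
γ' = 133.2 − 62.4 = 70.80 pcf. h₂ = H − d_w = 11.9 ft.
σ'_h: at surface K_a·q = 121.3; at WT K_a(q+γd_w) = 721.0; at base K_a(q+γd_w+γ'h₂) = 980.9 psf.
P₁ = ½(121.3+721.0)×16.7 = 7033; P₂ = ½(721.0+980.9)×11.9 = 10130; P_w = ½γ_w h₂² = 4418.
Total = 7033+10130+4418 = 21580 lb/ft.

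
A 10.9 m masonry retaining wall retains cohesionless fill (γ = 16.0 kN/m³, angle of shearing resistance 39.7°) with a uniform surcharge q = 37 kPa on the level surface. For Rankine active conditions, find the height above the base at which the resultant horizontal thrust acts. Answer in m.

4.17 m

K_a = 0.2204.
Triangular part P₁ = ½K_aγH² = 209.5 at H/3 = 3.633 m; rectangular part P₂ = K_a q H = 88.90 at H/2 = 5.450 m.
ȳ = (P₁·3.633 + P₂·5.450)/(P₁+P₂) = 4.175 m.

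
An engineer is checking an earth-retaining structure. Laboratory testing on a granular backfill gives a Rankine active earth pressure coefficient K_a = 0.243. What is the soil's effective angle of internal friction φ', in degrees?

K_a = tan²(45° − φ/2) ⇒ 45° − φ/2 = arctan(√0.243) = 26.24°.
φ = 2(45° − 26.24°) = 37.52°.

37.5°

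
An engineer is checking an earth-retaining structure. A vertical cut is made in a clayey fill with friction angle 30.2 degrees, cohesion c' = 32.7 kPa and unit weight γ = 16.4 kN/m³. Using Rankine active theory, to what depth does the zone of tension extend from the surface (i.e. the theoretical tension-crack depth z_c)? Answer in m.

K_a = tan²(45° − 30.2°/2) = 0.3307; √K_a = 0.5750.
The active pressure is zero where K_a γ z = 2c√K_a, so z_c = 2c/(γ√K_a) = 2×32.7/(16.4×0.5750) = 6.935 m.

6.94 m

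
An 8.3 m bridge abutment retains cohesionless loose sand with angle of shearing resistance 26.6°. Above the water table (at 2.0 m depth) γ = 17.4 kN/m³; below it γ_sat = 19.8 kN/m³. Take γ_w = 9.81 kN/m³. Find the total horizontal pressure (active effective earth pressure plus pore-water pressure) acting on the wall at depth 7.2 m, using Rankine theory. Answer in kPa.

K_a = (1 − sin φ)/(1 + sin φ) = 0.3814.
γ' = 19.8 − 9.81 = 9.990 kN/m³.
Effective vertical stress at 7.2 m: σ'_v = 17.4×2.0 + 9.990×5.20 = 86.75 kPa.
σ'_h = K_a σ'_v = 0.3814 × 86.75 = 33.09 kPa; u = γ_w × 5.20 = 51.01 kPa.
Total σ_h = 33.09 + 51.01 = 84.10 kPa.

84.1 kPa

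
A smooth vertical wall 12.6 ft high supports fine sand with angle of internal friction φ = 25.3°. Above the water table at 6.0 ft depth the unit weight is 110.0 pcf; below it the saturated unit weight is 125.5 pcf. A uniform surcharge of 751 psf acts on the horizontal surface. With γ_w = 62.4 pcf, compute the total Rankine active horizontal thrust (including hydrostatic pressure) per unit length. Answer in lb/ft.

8250 lb/ft

K_a = tan²(45° − φ/2) = 0.4012.
γ' = 125.5 − 62.4 = 63.10 pcf. h₂ = H − d_w = 6.6 ft.
σ'_h: at surface K_a·q = 301.3; at WT K_a(q+γd_w) = 566.1; at base K_a(q+γd_w+γ'h₂) = 733.2 psf.
P₁ = ½(301.3+566.1)×6.0 = 2602; P₂ = ½(566.1+733.2)×6.6 = 4287; P_w = ½γ_w h₂² = 1359.
Total = 2602+4287+1359 = 8249 lb/ft.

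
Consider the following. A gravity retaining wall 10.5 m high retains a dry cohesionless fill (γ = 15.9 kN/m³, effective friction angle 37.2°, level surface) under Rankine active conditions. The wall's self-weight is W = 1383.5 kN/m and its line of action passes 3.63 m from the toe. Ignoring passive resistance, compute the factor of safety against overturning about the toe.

6.64

K_a = tan²(45° − 37.2°/2) = 0.2464.
P_a = ½K_aγH² = 0.5×0.2464×15.9×10.5² = 216.0 kN/m, acting at H/3 = 3.500 m above the base.
Overturning moment M_o = P_a × H/3 = 216.0 × 3.500 = 755.9.
Resisting moment M_r = W × 3.63 = 1383.5 × 3.63 = 5022.
FS_overturning = M_r/M_o = 5022/755.9 = 6.644.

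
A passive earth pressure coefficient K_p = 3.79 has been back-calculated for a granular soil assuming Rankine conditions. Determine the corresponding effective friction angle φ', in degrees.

K_p = (1+sin φ)/(1−sin φ) ⇒ sin φ = (K_p − 1)/(K_p + 1) = 0.5825.
φ = arcsin(0.5825) = 35.62°.

35.6°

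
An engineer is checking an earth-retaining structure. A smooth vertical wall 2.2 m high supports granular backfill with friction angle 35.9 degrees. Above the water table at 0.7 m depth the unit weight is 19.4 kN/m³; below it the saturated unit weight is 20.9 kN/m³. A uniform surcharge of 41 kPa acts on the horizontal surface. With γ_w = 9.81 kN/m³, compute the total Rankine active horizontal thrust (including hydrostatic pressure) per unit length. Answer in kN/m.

44.4 kN/m

K_a = tan²(45° − φ/2) = 0.2607.
γ' = 20.9 − 9.81 = 11.09 kN/m³. h₂ = H − d_w = 1.5 m.
σ'_h: at surface K_a·q = 10.69; at WT K_a(q+γd_w) = 14.23; at base K_a(q+γd_w+γ'h₂) = 18.57 kPa.
P₁ = ½(10.69+14.23)×0.7 = 8.722; P₂ = ½(14.23+18.57)×1.5 = 24.60; P_w = ½γ_w h₂² = 11.04.
Total = 8.722+24.60+11.04 = 44.36 kN/m.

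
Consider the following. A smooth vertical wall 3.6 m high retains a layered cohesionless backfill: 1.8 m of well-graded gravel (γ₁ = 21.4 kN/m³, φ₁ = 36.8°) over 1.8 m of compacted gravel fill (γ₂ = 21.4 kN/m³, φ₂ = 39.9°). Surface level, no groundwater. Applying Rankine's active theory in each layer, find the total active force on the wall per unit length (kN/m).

K_a1 = tan²(45°−36.8°/2) = 0.2508; K_a2 = tan²(45°−39.9°/2) = 0.2184.
Layer 1: σ at base = K_a1 γ₁ h₁ = 9.659 kPa; P₁ = ½×9.659×1.8 = 8.693.
Layer 2: σ_v at top = γ₁h₁ = 38.52; σ_h top = K_a2×38.52 = 8.414; σ_h base = K_a2×(38.52+21.4×1.8) = 16.83.
P₂ = ½(8.414+16.83)×1.8 = 22.72. Total P_a = 8.693+22.72 = 31.41 kN/m.

31.4 kN/m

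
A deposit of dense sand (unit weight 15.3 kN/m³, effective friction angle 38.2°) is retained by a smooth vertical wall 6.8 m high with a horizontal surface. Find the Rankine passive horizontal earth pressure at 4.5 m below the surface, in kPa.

292 kPa

K_p = (1 + sin φ)/(1 − sin φ) = 4.241.
σ_h = K_p γ z = 4.241 × 15.3 × 4.5 = 292.0 kPa.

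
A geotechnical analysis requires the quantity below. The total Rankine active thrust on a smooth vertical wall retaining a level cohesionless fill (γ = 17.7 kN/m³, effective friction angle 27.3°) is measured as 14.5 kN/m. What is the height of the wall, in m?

K_a = 0.3711. P_a = ½ K_a γ H² ⇒ H = √(2P_a/(K_a γ)).
H = √(2×14.5/(0.3711×17.7)) = 2.101 m.

2.10 m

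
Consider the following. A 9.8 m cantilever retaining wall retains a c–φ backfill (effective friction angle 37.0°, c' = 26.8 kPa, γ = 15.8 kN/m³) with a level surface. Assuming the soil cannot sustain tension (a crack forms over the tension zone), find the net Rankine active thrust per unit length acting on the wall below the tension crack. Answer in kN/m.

K_a = 0.2486; √K_a = 0.4986.
Tension-crack depth z_c = 2c/(γ√K_a) = 2×26.8/(15.8×0.4986) = 6.804 m.
σ_a at base = K_a γ H − 2c√K_a = 0.2486×15.8×9.8 − 2×26.8×0.4986 = 11.77 kPa.
P_a = ½ × 11.77 × (H − z_c) = 0.5×11.77×2.996 = 17.63 kN/m.

17.6 kN/m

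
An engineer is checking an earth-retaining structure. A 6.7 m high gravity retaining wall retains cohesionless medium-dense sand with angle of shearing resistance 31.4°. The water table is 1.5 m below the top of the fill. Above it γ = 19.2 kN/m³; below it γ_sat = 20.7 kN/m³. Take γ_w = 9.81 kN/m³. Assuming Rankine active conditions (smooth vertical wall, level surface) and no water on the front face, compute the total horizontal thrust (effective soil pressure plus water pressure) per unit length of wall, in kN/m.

K_a = tan²(45° − φ/2) = 0.3149.
γ' = 20.7 − 9.81 = 10.89 kN/m³. Depth below WT = 5.2 m.
σ'_h at WT = K_a γ d_w = 9.070 kPa; at base = 9.070 + K_a γ' × 5.2 = 26.90 kPa.
P₁ (0–1.5 m) = ½×9.070×1.5 = 6.802. P₂ (1.5–6.7 m) = ½(9.070+26.90)×5.2 = 93.53.
P_w = ½ γ_w h₂² = 0.5×9.81×5.2² = 132.6. Total = 6.802+93.53+132.6 = 233.0 kN/m.

233 kN/m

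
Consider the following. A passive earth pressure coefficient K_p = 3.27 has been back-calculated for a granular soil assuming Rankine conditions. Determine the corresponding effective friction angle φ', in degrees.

K_p = (1+sin φ)/(1−sin φ) ⇒ sin φ = (K_p − 1)/(K_p + 1) = 0.5316.
φ = arcsin(0.5316) = 32.11°.

32.1°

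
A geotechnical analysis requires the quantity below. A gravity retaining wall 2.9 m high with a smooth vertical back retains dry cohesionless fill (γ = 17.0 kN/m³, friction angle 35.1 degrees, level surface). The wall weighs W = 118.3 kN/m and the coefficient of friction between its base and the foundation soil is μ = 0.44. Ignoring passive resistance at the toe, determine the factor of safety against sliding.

2.70

K_a = tan²(45° − 35.1°/2) = 0.2698.
P_a = ½K_aγH² = 0.5×0.2698×17.0×2.9² = 19.29 kN/m, acting at H/3 = 0.9667 m above the base.
FS_sliding = μW / P_a = 0.44×118.3 / 19.29 = 2.698.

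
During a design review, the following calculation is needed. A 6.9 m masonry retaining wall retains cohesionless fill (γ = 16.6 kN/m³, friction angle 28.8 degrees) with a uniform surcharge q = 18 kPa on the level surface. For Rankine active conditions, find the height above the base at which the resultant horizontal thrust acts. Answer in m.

2.58 m

K_a = 0.3498.
Triangular part P₁ = ½K_aγH² = 138.2 at H/3 = 2.300 m; rectangular part P₂ = K_a q H = 43.44 at H/2 = 3.450 m.
ȳ = (P₁·2.300 + P₂·3.450)/(P₁+P₂) = 2.575 m.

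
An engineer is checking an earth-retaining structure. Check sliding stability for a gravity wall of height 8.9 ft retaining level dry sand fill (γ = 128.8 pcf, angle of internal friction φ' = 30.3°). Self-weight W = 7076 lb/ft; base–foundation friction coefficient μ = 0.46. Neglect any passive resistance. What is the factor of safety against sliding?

1.94

K_a = tan²(45° − 30.3°/2) = 0.3293.
P_a = ½K_aγH² = 0.5×0.3293×128.8×8.9² = 1680 lb/ft, acting at H/3 = 2.967 ft above the base.
FS_sliding = μW / P_a = 0.46×7076 / 1680 = 1.938.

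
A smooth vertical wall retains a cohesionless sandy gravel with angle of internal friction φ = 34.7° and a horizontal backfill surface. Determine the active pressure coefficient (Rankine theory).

K_a = (1 − sin φ)/(1 + sin φ) = (1 − sin 34.7°)/(1 + sin 34.7°) = 0.2745.

0.274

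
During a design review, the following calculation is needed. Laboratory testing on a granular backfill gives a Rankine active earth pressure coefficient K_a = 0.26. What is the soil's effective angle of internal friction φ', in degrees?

K_a = tan²(45° − φ/2) ⇒ 45° − φ/2 = arctan(√0.26) = 27.02°.
φ = 2(45° − 27.02°) = 35.97°.

36.0°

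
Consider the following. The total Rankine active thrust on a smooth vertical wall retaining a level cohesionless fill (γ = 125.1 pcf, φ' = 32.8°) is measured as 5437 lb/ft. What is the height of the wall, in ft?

K_a = 0.2973. P_a = ½ K_a γ H² ⇒ H = √(2P_a/(K_a γ)).
H = √(2×5437/(0.2973×125.1)) = 17.10 ft.

17.1 ft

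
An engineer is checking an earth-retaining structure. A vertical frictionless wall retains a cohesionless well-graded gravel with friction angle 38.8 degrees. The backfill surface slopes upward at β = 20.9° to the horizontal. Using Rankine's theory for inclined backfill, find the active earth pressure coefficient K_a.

0.270

K_a = cos β · (cos β − √(cos²β − cos²φ)) / (cos β + √(cos²β − cos²φ)).
cos β = 0.9342, cos φ = 0.7793, √(cos²β − cos²φ) = 0.5151.
K_a = 0.9342 × (0.9342 − 0.5151)/(0.9342 + 0.5151) = 0.2701.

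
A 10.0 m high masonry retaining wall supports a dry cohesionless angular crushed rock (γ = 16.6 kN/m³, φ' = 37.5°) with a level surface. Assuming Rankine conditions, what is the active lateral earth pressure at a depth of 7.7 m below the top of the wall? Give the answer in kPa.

K_a = (1 − sin φ)/(1 + sin φ) = 0.2432.
σ_h = K_a γ z = 0.2432 × 16.6 × 7.7 = 31.08 kPa.

31.1 kPa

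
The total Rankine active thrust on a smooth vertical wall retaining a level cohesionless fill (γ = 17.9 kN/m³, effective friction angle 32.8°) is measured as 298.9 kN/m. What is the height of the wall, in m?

K_a = 0.2973. P_a = ½ K_a γ H² ⇒ H = √(2P_a/(K_a γ)).
H = √(2×298.9/(0.2973×17.9)) = 10.60 m.

10.6 m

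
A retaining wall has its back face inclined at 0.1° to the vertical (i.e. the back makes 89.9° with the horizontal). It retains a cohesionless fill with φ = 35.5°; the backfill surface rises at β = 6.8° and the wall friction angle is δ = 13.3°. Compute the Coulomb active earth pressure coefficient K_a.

0.263

K_a = sin²(α+φ) / [sin²α · sin(α−δ) · (1 + √{sin(φ+δ)sin(φ−β) / (sin(α−δ)sin(α+β))})²].
With α = 89.9°, φ = 35.5°, δ = 13.3°, β = 6.8°: K_a = 0.2630.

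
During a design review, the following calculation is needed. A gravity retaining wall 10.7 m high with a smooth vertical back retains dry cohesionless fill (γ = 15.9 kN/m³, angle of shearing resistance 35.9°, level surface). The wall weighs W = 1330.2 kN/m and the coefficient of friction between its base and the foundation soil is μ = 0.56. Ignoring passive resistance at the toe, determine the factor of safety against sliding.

K_a = tan²(45° − 35.9°/2) = 0.2607.
P_a = ½K_aγH² = 0.5×0.2607×15.9×10.7² = 237.3 kN/m, acting at H/3 = 3.567 m above the base.
FS_sliding = μW / P_a = 0.56×1330.2 / 237.3 = 3.139.

3.14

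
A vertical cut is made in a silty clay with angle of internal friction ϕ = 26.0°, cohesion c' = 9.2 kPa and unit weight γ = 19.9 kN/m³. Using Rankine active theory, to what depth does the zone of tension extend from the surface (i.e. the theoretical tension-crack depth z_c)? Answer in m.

K_a = tan²(45° − 26.0°/2) = 0.3905; √K_a = 0.6249.
The active pressure is zero where K_a γ z = 2c√K_a, so z_c = 2c/(γ√K_a) = 2×9.2/(19.9×0.6249) = 1.480 m.

1.48 m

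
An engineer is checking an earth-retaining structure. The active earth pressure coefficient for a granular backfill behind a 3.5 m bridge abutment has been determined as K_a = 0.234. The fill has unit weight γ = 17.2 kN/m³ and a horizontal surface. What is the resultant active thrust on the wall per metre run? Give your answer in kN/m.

24.7 kN/m

P = ½ K_a γ H² = 0.5 × 0.234 × 17.2 × 3.5² = 24.65 kN/m.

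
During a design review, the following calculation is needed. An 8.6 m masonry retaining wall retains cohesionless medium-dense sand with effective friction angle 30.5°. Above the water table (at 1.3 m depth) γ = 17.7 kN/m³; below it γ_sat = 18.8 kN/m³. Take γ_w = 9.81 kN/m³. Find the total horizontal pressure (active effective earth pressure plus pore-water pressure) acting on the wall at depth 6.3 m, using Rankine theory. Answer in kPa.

71.3 kPa

K_a = (1 − sin φ)/(1 + sin φ) = 0.3267.
γ' = 18.8 − 9.81 = 8.990 kN/m³.
Effective vertical stress at 6.3 m: σ'_v = 17.7×1.3 + 8.990×5.00 = 67.96 kPa.
σ'_h = K_a σ'_v = 0.3267 × 67.96 = 22.20 kPa; u = γ_w × 5.00 = 49.05 kPa.
Total σ_h = 22.20 + 49.05 = 71.25 kPa.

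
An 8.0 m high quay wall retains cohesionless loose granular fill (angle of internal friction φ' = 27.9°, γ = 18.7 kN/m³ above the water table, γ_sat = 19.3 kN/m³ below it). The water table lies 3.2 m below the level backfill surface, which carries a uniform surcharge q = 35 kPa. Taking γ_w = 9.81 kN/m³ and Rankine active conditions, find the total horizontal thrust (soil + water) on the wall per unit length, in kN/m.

K_a = tan²(45° − φ/2) = 0.3625.
γ' = 19.3 − 9.81 = 9.490 kN/m³. h₂ = H − d_w = 4.8 m.
σ'_h: at surface K_a·q = 12.69; at WT K_a(q+γd_w) = 34.38; at base K_a(q+γd_w+γ'h₂) = 50.89 kPa.
P₁ = ½(12.69+34.38)×3.2 = 75.30; P₂ = ½(34.38+50.89)×4.8 = 204.6; P_w = ½γ_w h₂² = 113.0.
Total = 75.30+204.6+113.0 = 392.9 kN/m.

393 kN/m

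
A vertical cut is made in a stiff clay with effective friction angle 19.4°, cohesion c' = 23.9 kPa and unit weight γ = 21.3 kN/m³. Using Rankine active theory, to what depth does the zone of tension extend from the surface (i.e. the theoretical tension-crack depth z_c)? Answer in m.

3.17 m

K_a = tan²(45° − 19.4°/2) = 0.5013; √K_a = 0.7080.
The active pressure is zero where K_a γ z = 2c√K_a, so z_c = 2c/(γ√K_a) = 2×23.9/(21.3×0.7080) = 3.170 m.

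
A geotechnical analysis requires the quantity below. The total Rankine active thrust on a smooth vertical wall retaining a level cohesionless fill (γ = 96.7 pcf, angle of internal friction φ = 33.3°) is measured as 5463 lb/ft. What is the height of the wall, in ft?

19.7 ft

K_a = 0.2911. P_a = ½ K_a γ H² ⇒ H = √(2P_a/(K_a γ)).
H = √(2×5463/(0.2911×96.7)) = 19.70 ft.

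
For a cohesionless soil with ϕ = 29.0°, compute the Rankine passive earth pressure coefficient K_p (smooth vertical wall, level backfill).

K_p = (1 + sin φ)/(1 − sin φ) = tan²(45° + 29.0°/2) = 2.882.

2.88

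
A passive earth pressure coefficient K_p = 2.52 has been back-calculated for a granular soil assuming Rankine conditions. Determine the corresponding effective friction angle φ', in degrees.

25.6°

K_p = (1+sin φ)/(1−sin φ) ⇒ sin φ = (K_p − 1)/(K_p + 1) = 0.4318.
φ = arcsin(0.4318) = 25.58°.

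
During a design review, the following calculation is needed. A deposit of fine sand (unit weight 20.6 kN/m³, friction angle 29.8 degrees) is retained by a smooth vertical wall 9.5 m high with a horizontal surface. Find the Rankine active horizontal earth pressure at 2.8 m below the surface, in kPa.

19.4 kPa

K_a = (1 − sin φ)/(1 + sin φ) = 0.3360.
σ_h = K_a γ z = 0.3360 × 20.6 × 2.8 = 19.38 kPa.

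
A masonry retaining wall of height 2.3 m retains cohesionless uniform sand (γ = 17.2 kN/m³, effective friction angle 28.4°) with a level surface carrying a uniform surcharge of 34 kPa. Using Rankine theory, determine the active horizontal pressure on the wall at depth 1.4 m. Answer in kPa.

K_a = (1 − sin φ)/(1 + sin φ) = 0.3554.
σ_v = γz + q = 17.2 × 1.4 + 34 = 58.08 kPa.
σ_h = K_a σ_v = 0.3554 × 58.08 = 20.64 kPa.

20.6 kPa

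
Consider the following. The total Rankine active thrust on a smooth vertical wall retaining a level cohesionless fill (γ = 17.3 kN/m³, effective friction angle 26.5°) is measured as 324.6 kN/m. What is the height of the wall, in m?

K_a = 0.3829. P_a = ½ K_a γ H² ⇒ H = √(2P_a/(K_a γ)).
H = √(2×324.6/(0.3829×17.3)) = 9.899 m.

9.90 m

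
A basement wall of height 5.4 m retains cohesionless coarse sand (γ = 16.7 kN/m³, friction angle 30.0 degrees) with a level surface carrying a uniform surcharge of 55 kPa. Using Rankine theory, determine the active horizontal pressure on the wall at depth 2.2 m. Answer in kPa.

K_a = (1 − sin φ)/(1 + sin φ) = 0.3333.
σ_v = γz + q = 16.7 × 2.2 + 55 = 91.74 kPa.
σ_h = K_a σ_v = 0.3333 × 91.74 = 30.58 kPa.

30.6 kPa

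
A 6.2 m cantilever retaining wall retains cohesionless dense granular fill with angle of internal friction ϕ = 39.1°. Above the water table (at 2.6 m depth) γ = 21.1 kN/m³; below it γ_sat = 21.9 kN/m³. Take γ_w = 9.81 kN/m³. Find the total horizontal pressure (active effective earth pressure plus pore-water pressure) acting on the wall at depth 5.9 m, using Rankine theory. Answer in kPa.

K_a = (1 − sin φ)/(1 + sin φ) = 0.2265.
γ' = 21.9 − 9.81 = 12.09 kN/m³.
Effective vertical stress at 5.9 m: σ'_v = 21.1×2.6 + 12.09×3.30 = 94.76 kPa.
σ'_h = K_a σ'_v = 0.2265 × 94.76 = 21.46 kPa; u = γ_w × 3.30 = 32.37 kPa.
Total σ_h = 21.46 + 32.37 = 53.83 kPa.

53.8 kPa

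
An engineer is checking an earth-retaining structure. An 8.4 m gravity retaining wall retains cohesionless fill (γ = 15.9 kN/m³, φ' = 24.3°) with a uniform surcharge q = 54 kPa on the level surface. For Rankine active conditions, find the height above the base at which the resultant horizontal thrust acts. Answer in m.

3.43 m

K_a = 0.4169.
Triangular part P₁ = ½K_aγH² = 233.9 at H/3 = 2.800 m; rectangular part P₂ = K_a q H = 189.1 at H/2 = 4.200 m.
ȳ = (P₁·2.800 + P₂·4.200)/(P₁+P₂) = 3.426 m.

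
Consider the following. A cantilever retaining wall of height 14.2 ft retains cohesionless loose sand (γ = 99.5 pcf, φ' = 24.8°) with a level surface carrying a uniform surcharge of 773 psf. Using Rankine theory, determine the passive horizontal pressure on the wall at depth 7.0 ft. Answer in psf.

K_p = (1 + sin φ)/(1 − sin φ) = 2.445.
σ_v = γz + q = 99.5 × 7.0 + 773 = 1470 psf.
σ_h = K_p σ_v = 2.445 × 1470 = 3593 psf.

3590 psf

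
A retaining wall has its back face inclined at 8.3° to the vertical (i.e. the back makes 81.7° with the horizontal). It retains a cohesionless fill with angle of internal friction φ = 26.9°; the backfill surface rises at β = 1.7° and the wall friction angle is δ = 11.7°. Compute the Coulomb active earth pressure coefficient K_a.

0.415

K_a = sin²(α+φ) / [sin²α · sin(α−δ) · (1 + √{sin(φ+δ)sin(φ−β) / (sin(α−δ)sin(α+β))})²].
With α = 81.7°, φ = 26.9°, δ = 11.7°, β = 1.7°: K_a = 0.4152.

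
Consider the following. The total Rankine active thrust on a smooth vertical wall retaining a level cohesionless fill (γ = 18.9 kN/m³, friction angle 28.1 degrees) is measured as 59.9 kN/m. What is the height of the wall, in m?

K_a = 0.3596. P_a = ½ K_a γ H² ⇒ H = √(2P_a/(K_a γ)).
H = √(2×59.9/(0.3596×18.9)) = 4.198 m.

4.20 m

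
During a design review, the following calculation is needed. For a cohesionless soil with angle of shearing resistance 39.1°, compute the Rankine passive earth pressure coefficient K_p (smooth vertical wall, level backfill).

K_p = (1 + sin φ)/(1 − sin φ) = tan²(45° + 39.1°/2) = 4.415.

4.42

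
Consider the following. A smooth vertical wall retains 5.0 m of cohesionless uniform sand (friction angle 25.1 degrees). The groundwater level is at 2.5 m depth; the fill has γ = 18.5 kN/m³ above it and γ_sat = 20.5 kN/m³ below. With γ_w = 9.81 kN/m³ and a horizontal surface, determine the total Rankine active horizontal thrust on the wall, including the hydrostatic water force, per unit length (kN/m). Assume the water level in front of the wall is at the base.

114 kN/m

K_a = tan²(45° − φ/2) = 0.4043.
γ' = 20.5 − 9.81 = 10.69 kN/m³. Depth below WT = 2.5 m.
σ'_h at WT = K_a γ d_w = 18.70 kPa; at base = 18.70 + K_a γ' × 2.5 = 29.50 kPa.
P₁ (0–2.5 m) = ½×18.70×2.5 = 23.37. P₂ (2.5–5.0 m) = ½(18.70+29.50)×2.5 = 60.25.
P_w = ½ γ_w h₂² = 0.5×9.81×2.5² = 30.66. Total = 23.37+60.25+30.66 = 114.3 kN/m.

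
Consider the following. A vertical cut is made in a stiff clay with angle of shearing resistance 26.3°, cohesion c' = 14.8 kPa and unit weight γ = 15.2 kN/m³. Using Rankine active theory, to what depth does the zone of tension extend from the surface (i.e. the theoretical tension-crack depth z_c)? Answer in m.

3.13 m

K_a = tan²(45° − 26.3°/2) = 0.3859; √K_a = 0.6212.
The active pressure is zero where K_a γ z = 2c√K_a, so z_c = 2c/(γ√K_a) = 2×14.8/(15.2×0.6212) = 3.135 m.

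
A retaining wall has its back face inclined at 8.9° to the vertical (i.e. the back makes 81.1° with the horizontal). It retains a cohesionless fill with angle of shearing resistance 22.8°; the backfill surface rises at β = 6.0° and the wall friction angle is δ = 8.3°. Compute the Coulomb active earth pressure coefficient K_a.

K_a = sin²(α+φ) / [sin²α · sin(α−δ) · (1 + √{sin(φ+δ)sin(φ−β) / (sin(α−δ)sin(α+β))})²].
With α = 81.1°, φ = 22.8°, δ = 8.3°, β = 6.0°: K_a = 0.5189.

0.519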